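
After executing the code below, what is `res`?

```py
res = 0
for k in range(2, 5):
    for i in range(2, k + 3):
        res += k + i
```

k=2,i=2: res = 0+4 = 4
k=2,i=3: res = 4+5 = 9
k=2,i=4: res = 9+6 = 15
k=3,i=2: res = 15+5 = 20
k=3,i=3: res = 20+6 = 26
k=3,i=4: res = 26+7 = 33
k=3,i=5: res = 33+8 = 41
k=4,i=2: res = 41+6 = 47
k=4,i=3: res = 47+7 = 54
k=4,i=4: res = 54+8 = 62
k=4,i=5: res = 62+9 = 71
k=4,i=6: res = 71+10 = 81

81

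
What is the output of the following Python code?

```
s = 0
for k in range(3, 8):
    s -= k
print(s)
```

-25

k=3: s = 0-3 = -3
k=4: s = (-3)-4 = -7
k=5: s = (-7)-5 = -12
k=6: s = (-12)-6 = -18
k=7: s = (-18)-7 = -25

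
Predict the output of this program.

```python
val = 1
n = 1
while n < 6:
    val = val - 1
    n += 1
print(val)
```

-4

n=1: val = 1-1 = 0
n=2: val = 0-1 = -1
n=3: val = (-1)-1 = -2
n=4: val = (-2)-1 = -3
n=5: val = (-3)-1 = -4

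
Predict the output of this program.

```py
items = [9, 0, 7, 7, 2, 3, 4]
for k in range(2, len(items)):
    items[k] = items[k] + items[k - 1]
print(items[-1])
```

23

k=2: items[2] = 7+0 = 7 → [9, 0, 7, 7, 2, 3, 4]
k=3: items[3] = 7+7 = 14 → [9, 0, 7, 14, 2, 3, 4]
k=4: items[4] = 2+14 = 16 → [9, 0, 7, 14, 16, 3, 4]
k=5: items[5] = 3+16 = 19 → [9, 0, 7, 14, 16, 19, 4]
k=6: items[6] = 4+19 = 23 → [9, 0, 7, 14, 16, 19, 23]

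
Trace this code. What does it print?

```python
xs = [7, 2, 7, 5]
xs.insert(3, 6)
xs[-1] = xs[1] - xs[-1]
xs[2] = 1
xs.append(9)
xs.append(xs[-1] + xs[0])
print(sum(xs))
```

38

insert 6 at 3 → [7, 2, 7, 6, 5]
xs[-1] = xs[1]-xs[-1] = 2-5 = -3 → [7, 2, 7, 6, -3]
xs[2] = 1 → [7, 2, 1, 6, -3]
append 9 → [7, 2, 1, 6, -3, 9]
append xs[-1]+xs[0] = 9+7 = 16 → [7, 2, 1, 6, -3, 9, 16]
sum = 38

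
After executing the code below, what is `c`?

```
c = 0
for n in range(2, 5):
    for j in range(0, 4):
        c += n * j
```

n=2,j=0: c = 0+0 = 0
n=2,j=1: c = 0+2 = 2
n=2,j=2: c = 2+4 = 6
n=2,j=3: c = 6+6 = 12
n=3,j=0: c = 12+0 = 12
n=3,j=1: c = 12+3 = 15
n=3,j=2: c = 15+6 = 21
n=3,j=3: c = 21+9 = 30
n=4,j=0: c = 30+0 = 30
n=4,j=1: c = 30+4 = 34
n=4,j=2: c = 34+8 = 42
n=4,j=3: c = 42+12 = 54

54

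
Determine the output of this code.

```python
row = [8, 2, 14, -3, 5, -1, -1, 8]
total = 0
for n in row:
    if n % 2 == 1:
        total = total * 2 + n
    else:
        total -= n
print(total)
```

-399

n=8: not odd, total = 0-8 = -8
n=2: not odd, total = (-8)-2 = -10
n=14: not odd, total = (-10)-14 = -24
n=-3: odd, total = (-24)*2+(-3) = -51
n=5: odd, total = (-51)*2+5 = -97
n=-1: odd, total = (-97)*2+(-1) = -195
n=-1: odd, total = (-195)*2+(-1) = -391
n=8: not odd, total = (-391)-8 = -399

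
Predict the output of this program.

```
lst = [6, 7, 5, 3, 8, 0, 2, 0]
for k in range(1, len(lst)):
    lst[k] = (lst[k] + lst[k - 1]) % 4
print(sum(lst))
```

18

k=1: lst[1] = (7+6)%4 = 1 → [6, 1, 5, 3, 8, 0, 2, 0]
k=2: lst[2] = (5+1)%4 = 2 → [6, 1, 2, 3, 8, 0, 2, 0]
k=3: lst[3] = (3+2)%4 = 1 → [6, 1, 2, 1, 8, 0, 2, 0]
k=4: lst[4] = (8+1)%4 = 1 → [6, 1, 2, 1, 1, 0, 2, 0]
k=5: lst[5] = (0+1)%4 = 1 → [6, 1, 2, 1, 1, 1, 2, 0]
k=6: lst[6] = (2+1)%4 = 3 → [6, 1, 2, 1, 1, 1, 3, 0]
k=7: lst[7] = (0+3)%4 = 3 → [6, 1, 2, 1, 1, 1, 3, 3]
sum = 18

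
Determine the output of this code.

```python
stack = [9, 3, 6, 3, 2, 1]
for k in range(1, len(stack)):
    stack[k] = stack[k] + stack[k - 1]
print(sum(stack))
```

k=1: stack[1] = 3+9 = 12 → [9, 12, 6, 3, 2, 1]
k=2: stack[2] = 6+12 = 18 → [9, 12, 18, 3, 2, 1]
k=3: stack[3] = 3+18 = 21 → [9, 12, 18, 21, 2, 1]
k=4: stack[4] = 2+21 = 23 → [9, 12, 18, 21, 23, 1]
k=5: stack[5] = 1+23 = 24 → [9, 12, 18, 21, 23, 24]
sum = 107

107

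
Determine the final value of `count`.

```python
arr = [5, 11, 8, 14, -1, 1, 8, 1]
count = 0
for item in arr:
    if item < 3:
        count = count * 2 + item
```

item=5: not <3
item=11: not <3
item=8: not <3
item=14: not <3
item=-1: <3, count = 0*2+(-1) = -1
item=1: <3, count = (-1)*2+1 = -1
item=8: not <3
item=1: <3, count = (-1)*2+1 = -1

-1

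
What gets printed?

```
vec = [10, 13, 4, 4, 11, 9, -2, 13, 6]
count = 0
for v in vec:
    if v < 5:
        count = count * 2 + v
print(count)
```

v=10: not <5
v=13: not <5
v=4: <5, count = 0*2+4 = 4
v=4: <5, count = 4*2+4 = 12
v=11: not <5
v=9: not <5
v=-2: <5, count = 12*2+(-2) = 22
v=13: not <5
v=6: not <5

22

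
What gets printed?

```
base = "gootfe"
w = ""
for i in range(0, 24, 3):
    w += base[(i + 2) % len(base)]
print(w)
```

i=0: add base[2]='o' → 'o'
i=3: add base[5]='e' → 'oe'
i=6: add base[2]='o' → 'oeo'
i=9: add base[5]='e' → 'oeoe'
i=12: add base[2]='o' → 'oeoeo'
i=15: add base[5]='e' → 'oeoeoe'
i=18: add base[2]='o' → 'oeoeoeo'
i=21: add base[5]='e' → 'oeoeoeoe'

oeoeoeoe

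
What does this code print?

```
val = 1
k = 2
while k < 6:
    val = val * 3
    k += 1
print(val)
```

k=2: val = 1*3 = 3
k=3: val = 3*3 = 9
k=4: val = 9*3 = 27
k=5: val = 27*3 = 81

81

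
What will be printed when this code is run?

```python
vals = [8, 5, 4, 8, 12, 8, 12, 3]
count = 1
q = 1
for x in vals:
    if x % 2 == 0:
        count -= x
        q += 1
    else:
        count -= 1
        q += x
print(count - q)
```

-68

x=8: even, count = 1-8 = -7; q=2
x=5: not even, count = (-7)-1 = -8; q=7
x=4: even, count = (-8)-4 = -12; q=8
x=8: even, count = (-12)-8 = -20; q=9
x=12: even, count = (-20)-12 = -32; q=10
x=8: even, count = (-32)-8 = -40; q=11
x=12: even, count = (-40)-12 = -52; q=12
x=3: not even, count = (-52)-1 = -53; q=15
count-q = (-53)-15 = -68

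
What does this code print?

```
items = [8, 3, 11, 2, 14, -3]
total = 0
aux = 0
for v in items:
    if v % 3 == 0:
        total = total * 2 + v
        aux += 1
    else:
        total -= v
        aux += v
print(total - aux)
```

-120

v=8: not %3==0, total = 0-8 = -8; aux=8
v=3: %3==0, total = (-8)*2+3 = -13; aux=9
v=11: not %3==0, total = (-13)-11 = -24; aux=20
v=2: not %3==0, total = (-24)-2 = -26; aux=22
v=14: not %3==0, total = (-26)-14 = -40; aux=36
v=-3: %3==0, total = (-40)*2+(-3) = -83; aux=37
total-aux = (-83)-37 = -120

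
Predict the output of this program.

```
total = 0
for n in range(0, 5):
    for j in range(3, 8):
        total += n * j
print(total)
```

n=0,j=3: total = 0+0 = 0
n=0,j=4: total = 0+0 = 0
n=0,j=5: total = 0+0 = 0
n=0,j=6: total = 0+0 = 0
n=0,j=7: total = 0+0 = 0
n=1,j=3: total = 0+3 = 3
n=1,j=4: total = 3+4 = 7
n=1,j=5: total = 7+5 = 12
n=1,j=6: total = 12+6 = 18
n=1,j=7: total = 18+7 = 25
n=2,j=3: total = 25+6 = 31
n=2,j=4: total = 31+8 = 39
n=2,j=5: total = 39+10 = 49
n=2,j=6: total = 49+12 = 61
n=2,j=7: total = 61+14 = 75
n=3,j=3: total = 75+9 = 84
n=3,j=4: total = 84+12 = 96
n=3,j=5: total = 96+15 = 111
n=3,j=6: total = 111+18 = 129
n=3,j=7: total = 129+21 = 150
n=4,j=3: total = 150+12 = 162
n=4,j=4: total = 162+16 = 178
n=4,j=5: total = 178+20 = 198
n=4,j=6: total = 198+24 = 222
n=4,j=7: total = 222+28 = 250

250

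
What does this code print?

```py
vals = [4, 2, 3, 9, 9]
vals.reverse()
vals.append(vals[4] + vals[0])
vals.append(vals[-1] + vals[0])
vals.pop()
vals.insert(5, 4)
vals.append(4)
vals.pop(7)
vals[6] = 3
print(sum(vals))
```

34

reverse → [9, 9, 3, 2, 4]
append vals[4]+vals[0] = 4+9 = 13 → [9, 9, 3, 2, 4, 13]
append vals[-1]+vals[0] = 13+9 = 22 → [9, 9, 3, 2, 4, 13, 22]
pop() removes 22 → [9, 9, 3, 2, 4, 13]
insert 4 at 5 → [9, 9, 3, 2, 4, 4, 13]
append 4 → [9, 9, 3, 2, 4, 4, 13, 4]
pop(7) removes 4 → [9, 9, 3, 2, 4, 4, 13]
vals[6] = 3 → [9, 9, 3, 2, 4, 4, 3]
sum = 34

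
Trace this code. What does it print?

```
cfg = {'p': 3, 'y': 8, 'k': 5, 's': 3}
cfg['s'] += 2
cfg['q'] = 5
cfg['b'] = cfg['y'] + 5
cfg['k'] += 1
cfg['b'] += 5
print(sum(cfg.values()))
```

45

cfg['s'] = 3+2 = 5 → {'p': 3, 'y': 8, 'k': 5, 's': 5}
cfg['q'] = 5 → {'p': 3, 'y': 8, 'k': 5, 's': 5, 'q': 5}
cfg['b'] = cfg['y']+5 = 13 → {'p': 3, 'y': 8, 'k': 5, 's': 5, 'q': 5, 'b': 13}
cfg['k'] = 5+1 = 6 → {'p': 3, 'y': 8, 'k': 6, 's': 5, 'q': 5, 'b': 13}
cfg['b'] = 13+5 = 18 → {'p': 3, 'y': 8, 'k': 6, 's': 5, 'q': 5, 'b': 18}
sum of values = 45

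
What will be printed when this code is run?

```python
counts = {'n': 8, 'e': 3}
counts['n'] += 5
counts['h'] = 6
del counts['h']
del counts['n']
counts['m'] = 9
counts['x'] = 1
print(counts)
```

counts['n'] = 8+5 = 13 → {'n': 13, 'e': 3}
counts['h'] = 6 → {'n': 13, 'e': 3, 'h': 6}
del 'h' → {'n': 13, 'e': 3}
del 'n' → {'e': 3}
counts['m'] = 9 → {'e': 3, 'm': 9}
counts['x'] = 1 → {'e': 3, 'm': 9, 'x': 1}

{'e': 3, 'm': 9, 'x': 1}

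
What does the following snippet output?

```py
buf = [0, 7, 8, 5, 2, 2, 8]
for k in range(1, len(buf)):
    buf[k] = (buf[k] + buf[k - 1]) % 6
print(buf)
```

[0, 1, 3, 2, 4, 0, 2]

k=1: buf[1] = (7+0)%6 = 1 → [0, 1, 8, 5, 2, 2, 8]
k=2: buf[2] = (8+1)%6 = 3 → [0, 1, 3, 5, 2, 2, 8]
k=3: buf[3] = (5+3)%6 = 2 → [0, 1, 3, 2, 2, 2, 8]
k=4: buf[4] = (2+2)%6 = 4 → [0, 1, 3, 2, 4, 2, 8]
k=5: buf[5] = (2+4)%6 = 0 → [0, 1, 3, 2, 4, 0, 8]
k=6: buf[6] = (8+0)%6 = 2 → [0, 1, 3, 2, 4, 0, 2]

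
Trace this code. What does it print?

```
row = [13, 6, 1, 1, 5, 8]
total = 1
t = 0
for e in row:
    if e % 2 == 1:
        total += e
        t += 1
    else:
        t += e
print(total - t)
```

3

e=13: odd, total = 1+13 = 14; t=1
e=6: not odd; t=7
e=1: odd, total = 14+1 = 15; t=8
e=1: odd, total = 15+1 = 16; t=9
e=5: odd, total = 16+5 = 21; t=10
e=8: not odd; t=18
total-t = 21-18 = 3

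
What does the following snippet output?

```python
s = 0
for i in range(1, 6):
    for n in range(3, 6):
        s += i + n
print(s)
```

i=1,n=3: s = 0+4 = 4
i=1,n=4: s = 4+5 = 9
i=1,n=5: s = 9+6 = 15
i=2,n=3: s = 15+5 = 20
i=2,n=4: s = 20+6 = 26
i=2,n=5: s = 26+7 = 33
i=3,n=3: s = 33+6 = 39
i=3,n=4: s = 39+7 = 46
i=3,n=5: s = 46+8 = 54
i=4,n=3: s = 54+7 = 61
i=4,n=4: s = 61+8 = 69
i=4,n=5: s = 69+9 = 78
i=5,n=3: s = 78+8 = 86
i=5,n=4: s = 86+9 = 95
i=5,n=5: s = 95+10 = 105

105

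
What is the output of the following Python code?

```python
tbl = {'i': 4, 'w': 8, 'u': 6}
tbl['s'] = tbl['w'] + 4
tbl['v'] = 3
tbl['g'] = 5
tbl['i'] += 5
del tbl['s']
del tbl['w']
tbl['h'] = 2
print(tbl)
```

{'i': 9, 'u': 6, 'v': 3, 'g': 5, 'h': 2}

tbl['s'] = tbl['w']+4 = 12 → {'i': 4, 'w': 8, 'u': 6, 's': 12}
tbl['v'] = 3 → {'i': 4, 'w': 8, 'u': 6, 's': 12, 'v': 3}
tbl['g'] = 5 → {'i': 4, 'w': 8, 'u': 6, 's': 12, 'v': 3, 'g': 5}
tbl['i'] = 4+5 = 9 → {'i': 9, 'w': 8, 'u': 6, 's': 12, 'v': 3, 'g': 5}
del 's' → {'i': 9, 'w': 8, 'u': 6, 'v': 3, 'g': 5}
del 'w' → {'i': 9, 'u': 6, 'v': 3, 'g': 5}
tbl['h'] = 2 → {'i': 9, 'u': 6, 'v': 3, 'g': 5, 'h': 2}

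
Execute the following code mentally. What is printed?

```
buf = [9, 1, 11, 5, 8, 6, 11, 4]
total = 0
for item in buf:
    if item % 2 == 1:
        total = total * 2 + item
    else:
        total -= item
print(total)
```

185

item=9: odd, total = 0*2+9 = 9
item=1: odd, total = 9*2+1 = 19
item=11: odd, total = 19*2+11 = 49
item=5: odd, total = 49*2+5 = 103
item=8: not odd, total = 103-8 = 95
item=6: not odd, total = 95-6 = 89
item=11: odd, total = 89*2+11 = 189
item=4: not odd, total = 189-4 = 185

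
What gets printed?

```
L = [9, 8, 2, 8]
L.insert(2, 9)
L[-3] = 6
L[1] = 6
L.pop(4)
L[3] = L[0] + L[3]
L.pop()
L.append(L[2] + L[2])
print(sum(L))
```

33

insert 9 at 2 → [9, 8, 9, 2, 8]
L[-3] = 6 → [9, 8, 6, 2, 8]
L[1] = 6 → [9, 6, 6, 2, 8]
pop(4) removes 8 → [9, 6, 6, 2]
L[3] = L[0]+L[3] = 9+2 = 11 → [9, 6, 6, 11]
pop() removes 11 → [9, 6, 6]
append L[2]+L[2] = 6+6 = 12 → [9, 6, 6, 12]
sum = 33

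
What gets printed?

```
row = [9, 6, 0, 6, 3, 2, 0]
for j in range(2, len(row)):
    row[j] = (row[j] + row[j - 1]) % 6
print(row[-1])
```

5

j=2: row[2] = (0+6)%6 = 0 → [9, 6, 0, 6, 3, 2, 0]
j=3: row[3] = (6+0)%6 = 0 → [9, 6, 0, 0, 3, 2, 0]
j=4: row[4] = (3+0)%6 = 3 → [9, 6, 0, 0, 3, 2, 0]
j=5: row[5] = (2+3)%6 = 5 → [9, 6, 0, 0, 3, 5, 0]
j=6: row[6] = (0+5)%6 = 5 → [9, 6, 0, 0, 3, 5, 5]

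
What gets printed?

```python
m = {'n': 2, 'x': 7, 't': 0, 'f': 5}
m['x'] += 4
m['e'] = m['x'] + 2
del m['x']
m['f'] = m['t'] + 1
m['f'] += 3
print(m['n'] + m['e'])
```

15

m['x'] = 7+4 = 11 → {'n': 2, 'x': 11, 't': 0, 'f': 5}
m['e'] = m['x']+2 = 13 → {'n': 2, 'x': 11, 't': 0, 'f': 5, 'e': 13}
del 'x' → {'n': 2, 't': 0, 'f': 5, 'e': 13}
m['f'] = m['t']+1 = 1 → {'n': 2, 't': 0, 'f': 1, 'e': 13}
m['f'] = 1+3 = 4 → {'n': 2, 't': 0, 'f': 4, 'e': 13}
m['n']+m['e'] = 2+13 = 15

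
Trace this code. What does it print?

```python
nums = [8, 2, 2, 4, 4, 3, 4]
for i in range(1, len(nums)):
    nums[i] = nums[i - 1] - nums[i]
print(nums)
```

[8, 6, 4, 0, -4, -7, -11]

i=1: nums[1] = 8-2 = 6 → [8, 6, 2, 4, 4, 3, 4]
i=2: nums[2] = 6-2 = 4 → [8, 6, 4, 4, 4, 3, 4]
i=3: nums[3] = 4-4 = 0 → [8, 6, 4, 0, 4, 3, 4]
i=4: nums[4] = 0-4 = -4 → [8, 6, 4, 0, -4, 3, 4]
i=5: nums[5] = (-4)-3 = -7 → [8, 6, 4, 0, -4, -7, 4]
i=6: nums[6] = (-7)-4 = -11 → [8, 6, 4, 0, -4, -7, -11]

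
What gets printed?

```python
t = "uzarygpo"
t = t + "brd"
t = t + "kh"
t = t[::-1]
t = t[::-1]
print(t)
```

+ 'brd' → 'uzarygpobrd'
+ 'kh' → 'uzarygpobrdkh'
reverse → 'hkdrbopgyrazu'
reverse → 'uzarygpobrdkh'

uzarygpobrdkh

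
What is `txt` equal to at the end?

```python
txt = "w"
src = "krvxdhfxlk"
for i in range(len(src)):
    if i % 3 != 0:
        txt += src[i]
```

'wrvdhxl'

i=0: skip
i=1: add 'r' → 'wr'
i=2: add 'v' → 'wrv'
i=3: skip
i=4: add 'd' → 'wrvd'
i=5: add 'h' → 'wrvdh'
i=6: skip
i=7: add 'x' → 'wrvdhx'
i=8: add 'l' → 'wrvdhxl'
i=9: skip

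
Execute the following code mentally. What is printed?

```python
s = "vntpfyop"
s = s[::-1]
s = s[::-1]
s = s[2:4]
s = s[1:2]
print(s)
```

reverse → 'poyfptnv'
reverse → 'vntpfyop'
slice [2:4] → 'tp'
slice [1:2] → 'p'

p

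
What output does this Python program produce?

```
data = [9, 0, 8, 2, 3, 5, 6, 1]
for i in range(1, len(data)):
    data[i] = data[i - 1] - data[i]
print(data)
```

i=1: data[1] = 9-0 = 9 → [9, 9, 8, 2, 3, 5, 6, 1]
i=2: data[2] = 9-8 = 1 → [9, 9, 1, 2, 3, 5, 6, 1]
i=3: data[3] = 1-2 = -1 → [9, 9, 1, -1, 3, 5, 6, 1]
i=4: data[4] = (-1)-3 = -4 → [9, 9, 1, -1, -4, 5, 6, 1]
i=5: data[5] = (-4)-5 = -9 → [9, 9, 1, -1, -4, -9, 6, 1]
i=6: data[6] = (-9)-6 = -15 → [9, 9, 1, -1, -4, -9, -15, 1]
i=7: data[7] = (-15)-1 = -16 → [9, 9, 1, -1, -4, -9, -15, -16]

[9, 9, 1, -1, -4, -9, -15, -16]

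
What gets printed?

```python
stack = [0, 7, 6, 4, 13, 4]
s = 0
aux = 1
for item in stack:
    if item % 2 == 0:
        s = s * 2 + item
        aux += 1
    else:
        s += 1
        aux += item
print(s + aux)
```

71

item=0: even, s = 0*2+0 = 0; aux=2
item=7: not even, s = 0+1 = 1; aux=9
item=6: even, s = 1*2+6 = 8; aux=10
item=4: even, s = 8*2+4 = 20; aux=11
item=13: not even, s = 20+1 = 21; aux=24
item=4: even, s = 21*2+4 = 46; aux=25
s+aux = 46+25 = 71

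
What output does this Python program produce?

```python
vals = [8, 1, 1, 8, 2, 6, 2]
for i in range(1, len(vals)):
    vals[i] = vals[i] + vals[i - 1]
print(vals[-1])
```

28

i=1: vals[1] = 1+8 = 9 → [8, 9, 1, 8, 2, 6, 2]
i=2: vals[2] = 1+9 = 10 → [8, 9, 10, 8, 2, 6, 2]
i=3: vals[3] = 8+10 = 18 → [8, 9, 10, 18, 2, 6, 2]
i=4: vals[4] = 2+18 = 20 → [8, 9, 10, 18, 20, 6, 2]
i=5: vals[5] = 6+20 = 26 → [8, 9, 10, 18, 20, 26, 2]
i=6: vals[6] = 2+26 = 28 → [8, 9, 10, 18, 20, 26, 28]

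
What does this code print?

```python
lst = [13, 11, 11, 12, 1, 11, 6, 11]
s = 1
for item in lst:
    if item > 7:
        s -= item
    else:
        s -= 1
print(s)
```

-70

item=13: >7, s = 1-13 = -12
item=11: >7, s = (-12)-11 = -23
item=11: >7, s = (-23)-11 = -34
item=12: >7, s = (-34)-12 = -46
item=1: not >7, s = (-46)-1 = -47
item=11: >7, s = (-47)-11 = -58
item=6: not >7, s = (-58)-1 = -59
item=11: >7, s = (-59)-11 = -70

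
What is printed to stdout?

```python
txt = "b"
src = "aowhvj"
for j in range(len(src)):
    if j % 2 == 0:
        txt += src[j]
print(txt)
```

j=0: add 'a' → 'ba'
j=1: skip
j=2: add 'w' → 'baw'
j=3: skip
j=4: add 'v' → 'bawv'
j=5: skip

bawv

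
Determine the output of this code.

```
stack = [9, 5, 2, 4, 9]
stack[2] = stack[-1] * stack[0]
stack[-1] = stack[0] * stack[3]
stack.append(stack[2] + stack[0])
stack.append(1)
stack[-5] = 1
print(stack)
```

[9, 5, 1, 4, 36, 90, 1]

stack[2] = stack[-1]*stack[0] = 9*9 = 81 → [9, 5, 81, 4, 9]
stack[-1] = stack[0]*stack[3] = 9*4 = 36 → [9, 5, 81, 4, 36]
append stack[2]+stack[0] = 81+9 = 90 → [9, 5, 81, 4, 36, 90]
append 1 → [9, 5, 81, 4, 36, 90, 1]
stack[-5] = 1 → [9, 5, 1, 4, 36, 90, 1]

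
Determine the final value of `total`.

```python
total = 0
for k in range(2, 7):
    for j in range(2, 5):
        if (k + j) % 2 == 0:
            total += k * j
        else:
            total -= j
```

k=2,j=2: even sum, total = 0+4 = 4
k=2,j=3: odd sum, total = 4-3 = 1
k=2,j=4: even sum, total = 1+8 = 9
k=3,j=2: odd sum, total = 9-2 = 7
k=3,j=3: even sum, total = 7+9 = 16
k=3,j=4: odd sum, total = 16-4 = 12
k=4,j=2: even sum, total = 12+8 = 20
k=4,j=3: odd sum, total = 20-3 = 17
k=4,j=4: even sum, total = 17+16 = 33
k=5,j=2: odd sum, total = 33-2 = 31
k=5,j=3: even sum, total = 31+15 = 46
k=5,j=4: odd sum, total = 46-4 = 42
k=6,j=2: even sum, total = 42+12 = 54
k=6,j=3: odd sum, total = 54-3 = 51
k=6,j=4: even sum, total = 51+24 = 75

75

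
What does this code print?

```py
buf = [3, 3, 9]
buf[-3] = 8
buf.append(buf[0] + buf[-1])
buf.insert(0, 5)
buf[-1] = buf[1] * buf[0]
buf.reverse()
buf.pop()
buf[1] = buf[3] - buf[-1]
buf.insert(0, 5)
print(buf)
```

[5, 40, 0, 3, 8]

buf[-3] = 8 → [8, 3, 9]
append buf[0]+buf[-1] = 8+9 = 17 → [8, 3, 9, 17]
insert 5 at 0 → [5, 8, 3, 9, 17]
buf[-1] = buf[1]*buf[0] = 8*5 = 40 → [5, 8, 3, 9, 40]
reverse → [40, 9, 3, 8, 5]
pop() removes 5 → [40, 9, 3, 8]
buf[1] = buf[3]-buf[-1] = 8-8 = 0 → [40, 0, 3, 8]
insert 5 at 0 → [5, 40, 0, 3, 8]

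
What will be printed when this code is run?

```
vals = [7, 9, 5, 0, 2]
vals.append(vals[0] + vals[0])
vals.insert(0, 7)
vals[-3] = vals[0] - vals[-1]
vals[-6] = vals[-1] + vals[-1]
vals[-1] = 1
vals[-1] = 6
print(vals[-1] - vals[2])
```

append vals[0]+vals[0] = 7+7 = 14 → [7, 9, 5, 0, 2, 14]
insert 7 at 0 → [7, 7, 9, 5, 0, 2, 14]
vals[-3] = vals[0]-vals[-1] = 7-14 = -7 → [7, 7, 9, 5, -7, 2, 14]
vals[-6] = vals[-1]+vals[-1] = 14+14 = 28 → [7, 28, 9, 5, -7, 2, 14]
vals[-1] = 1 → [7, 28, 9, 5, -7, 2, 1]
vals[-1] = 6 → [7, 28, 9, 5, -7, 2, 6]
vals[-1]-vals[2] = 6-9 = -3

-3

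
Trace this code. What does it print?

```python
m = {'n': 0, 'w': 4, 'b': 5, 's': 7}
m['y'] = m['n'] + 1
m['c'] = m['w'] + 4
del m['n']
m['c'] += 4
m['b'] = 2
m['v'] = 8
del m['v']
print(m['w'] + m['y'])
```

m['y'] = m['n']+1 = 1 → {'n': 0, 'w': 4, 'b': 5, 's': 7, 'y': 1}
m['c'] = m['w']+4 = 8 → {'n': 0, 'w': 4, 'b': 5, 's': 7, 'y': 1, 'c': 8}
del 'n' → {'w': 4, 'b': 5, 's': 7, 'y': 1, 'c': 8}
m['c'] = 8+4 = 12 → {'w': 4, 'b': 5, 's': 7, 'y': 1, 'c': 12}
m['b'] = 2 → {'w': 4, 'b': 2, 's': 7, 'y': 1, 'c': 12}
m['v'] = 8 → {'w': 4, 'b': 2, 's': 7, 'y': 1, 'c': 12, 'v': 8}
del 'v' → {'w': 4, 'b': 2, 's': 7, 'y': 1, 'c': 12}
m['w']+m['y'] = 4+1 = 5

5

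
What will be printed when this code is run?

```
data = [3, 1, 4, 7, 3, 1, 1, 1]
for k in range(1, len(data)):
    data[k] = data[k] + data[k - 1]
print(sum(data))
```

k=1: data[1] = 1+3 = 4 → [3, 4, 4, 7, 3, 1, 1, 1]
k=2: data[2] = 4+4 = 8 → [3, 4, 8, 7, 3, 1, 1, 1]
k=3: data[3] = 7+8 = 15 → [3, 4, 8, 15, 3, 1, 1, 1]
k=4: data[4] = 3+15 = 18 → [3, 4, 8, 15, 18, 1, 1, 1]
k=5: data[5] = 1+18 = 19 → [3, 4, 8, 15, 18, 19, 1, 1]
k=6: data[6] = 1+19 = 20 → [3, 4, 8, 15, 18, 19, 20, 1]
k=7: data[7] = 1+20 = 21 → [3, 4, 8, 15, 18, 19, 20, 21]
sum = 108

108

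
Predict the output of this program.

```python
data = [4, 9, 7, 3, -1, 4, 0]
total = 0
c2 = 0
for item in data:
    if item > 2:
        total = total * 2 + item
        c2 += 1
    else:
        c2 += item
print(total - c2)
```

item=4: >2, total = 0*2+4 = 4; c2=1
item=9: >2, total = 4*2+9 = 17; c2=2
item=7: >2, total = 17*2+7 = 41; c2=3
item=3: >2, total = 41*2+3 = 85; c2=4
item=-1: not >2; c2=3
item=4: >2, total = 85*2+4 = 174; c2=4
item=0: not >2; c2=4
total-c2 = 174-4 = 170

170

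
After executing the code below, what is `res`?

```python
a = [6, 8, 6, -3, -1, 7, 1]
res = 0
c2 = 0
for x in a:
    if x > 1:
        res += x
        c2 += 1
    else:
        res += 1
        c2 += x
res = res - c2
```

x=6: >1, res = 0+6 = 6; c2=1
x=8: >1, res = 6+8 = 14; c2=2
x=6: >1, res = 14+6 = 20; c2=3
x=-3: not >1, res = 20+1 = 21; c2=0
x=-1: not >1, res = 21+1 = 22; c2=-1
x=7: >1, res = 22+7 = 29; c2=0
x=1: not >1, res = 29+1 = 30; c2=1
res-c2 = 30-1 = 29

29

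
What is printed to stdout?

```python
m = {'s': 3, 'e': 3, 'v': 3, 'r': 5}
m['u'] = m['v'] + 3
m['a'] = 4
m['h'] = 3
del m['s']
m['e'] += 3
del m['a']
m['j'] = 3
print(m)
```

{'e': 6, 'v': 3, 'r': 5, 'u': 6, 'h': 3, 'j': 3}

m['u'] = m['v']+3 = 6 → {'s': 3, 'e': 3, 'v': 3, 'r': 5, 'u': 6}
m['a'] = 4 → {'s': 3, 'e': 3, 'v': 3, 'r': 5, 'u': 6, 'a': 4}
m['h'] = 3 → {'s': 3, 'e': 3, 'v': 3, 'r': 5, 'u': 6, 'a': 4, 'h': 3}
del 's' → {'e': 3, 'v': 3, 'r': 5, 'u': 6, 'a': 4, 'h': 3}
m['e'] = 3+3 = 6 → {'e': 6, 'v': 3, 'r': 5, 'u': 6, 'a': 4, 'h': 3}
del 'a' → {'e': 6, 'v': 3, 'r': 5, 'u': 6, 'h': 3}
m['j'] = 3 → {'e': 6, 'v': 3, 'r': 5, 'u': 6, 'h': 3, 'j': 3}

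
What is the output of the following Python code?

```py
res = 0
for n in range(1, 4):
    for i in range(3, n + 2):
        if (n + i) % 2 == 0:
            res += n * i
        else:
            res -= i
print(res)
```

n=2,i=3: odd sum, res = 0-3 = -3
n=3,i=3: even sum, res = (-3)+9 = 6
n=3,i=4: odd sum, res = 6-4 = 2

2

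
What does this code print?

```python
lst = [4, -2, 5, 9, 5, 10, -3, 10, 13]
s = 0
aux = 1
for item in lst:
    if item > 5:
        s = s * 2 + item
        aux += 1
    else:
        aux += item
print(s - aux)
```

item=4: not >5; aux=5
item=-2: not >5; aux=3
item=5: not >5; aux=8
item=9: >5, s = 0*2+9 = 9; aux=9
item=5: not >5; aux=14
item=10: >5, s = 9*2+10 = 28; aux=15
item=-3: not >5; aux=12
item=10: >5, s = 28*2+10 = 66; aux=13
item=13: >5, s = 66*2+13 = 145; aux=14
s-aux = 145-14 = 131

131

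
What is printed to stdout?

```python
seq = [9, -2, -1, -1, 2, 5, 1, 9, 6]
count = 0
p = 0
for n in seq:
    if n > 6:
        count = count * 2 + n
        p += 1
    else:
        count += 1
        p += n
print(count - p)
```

28

n=9: >6, count = 0*2+9 = 9; p=1
n=-2: not >6, count = 9+1 = 10; p=-1
n=-1: not >6, count = 10+1 = 11; p=-2
n=-1: not >6, count = 11+1 = 12; p=-3
n=2: not >6, count = 12+1 = 13; p=-1
n=5: not >6, count = 13+1 = 14; p=4
n=1: not >6, count = 14+1 = 15; p=5
n=9: >6, count = 15*2+9 = 39; p=6
n=6: not >6, count = 39+1 = 40; p=12
count-p = 40-12 = 28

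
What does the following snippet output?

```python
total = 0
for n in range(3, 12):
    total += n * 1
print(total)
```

n=3: total = 0+3*1 = 3
n=4: total = 3+4*1 = 7
n=5: total = 7+5*1 = 12
n=6: total = 12+6*1 = 18
n=7: total = 18+7*1 = 25
n=8: total = 25+8*1 = 33
n=9: total = 33+9*1 = 42
n=10: total = 42+10*1 = 52
n=11: total = 52+11*1 = 63

63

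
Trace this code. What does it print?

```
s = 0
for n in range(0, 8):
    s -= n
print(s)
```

-28

n=0: s = 0-0 = 0
n=1: s = 0-1 = -1
n=2: s = (-1)-2 = -3
n=3: s = (-3)-3 = -6
n=4: s = (-6)-4 = -10
n=5: s = (-10)-5 = -15
n=6: s = (-15)-6 = -21
n=7: s = (-21)-7 = -28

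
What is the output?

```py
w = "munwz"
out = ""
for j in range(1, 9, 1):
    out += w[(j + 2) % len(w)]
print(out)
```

wzmunwzm

j=1: add w[3]='w' → 'w'
j=2: add w[4]='z' → 'wz'
j=3: add w[0]='m' → 'wzm'
j=4: add w[1]='u' → 'wzmu'
j=5: add w[2]='n' → 'wzmun'
j=6: add w[3]='w' → 'wzmunw'
j=7: add w[4]='z' → 'wzmunwz'
j=8: add w[0]='m' → 'wzmunwzm'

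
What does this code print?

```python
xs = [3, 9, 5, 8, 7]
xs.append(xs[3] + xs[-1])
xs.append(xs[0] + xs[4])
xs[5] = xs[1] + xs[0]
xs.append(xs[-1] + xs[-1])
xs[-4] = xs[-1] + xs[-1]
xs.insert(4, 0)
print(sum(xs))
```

107

append xs[3]+xs[-1] = 8+7 = 15 → [3, 9, 5, 8, 7, 15]
append xs[0]+xs[4] = 3+7 = 10 → [3, 9, 5, 8, 7, 15, 10]
xs[5] = xs[1]+xs[0] = 9+3 = 12 → [3, 9, 5, 8, 7, 12, 10]
append xs[-1]+xs[-1] = 10+10 = 20 → [3, 9, 5, 8, 7, 12, 10, 20]
xs[-4] = xs[-1]+xs[-1] = 20+20 = 40 → [3, 9, 5, 8, 40, 12, 10, 20]
insert 0 at 4 → [3, 9, 5, 8, 0, 40, 12, 10, 20]
sum = 107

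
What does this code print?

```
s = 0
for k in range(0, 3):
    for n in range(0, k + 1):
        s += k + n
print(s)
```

k=0,n=0: s = 0+0 = 0
k=1,n=0: s = 0+1 = 1
k=1,n=1: s = 1+2 = 3
k=2,n=0: s = 3+2 = 5
k=2,n=1: s = 5+3 = 8
k=2,n=2: s = 8+4 = 12

12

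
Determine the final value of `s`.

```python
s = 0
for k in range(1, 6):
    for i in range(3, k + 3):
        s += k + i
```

120

k=1,i=3: s = 0+4 = 4
k=2,i=3: s = 4+5 = 9
k=2,i=4: s = 9+6 = 15
k=3,i=3: s = 15+6 = 21
k=3,i=4: s = 21+7 = 28
k=3,i=5: s = 28+8 = 36
k=4,i=3: s = 36+7 = 43
k=4,i=4: s = 43+8 = 51
k=4,i=5: s = 51+9 = 60
k=4,i=6: s = 60+10 = 70
k=5,i=3: s = 70+8 = 78
k=5,i=4: s = 78+9 = 87
k=5,i=5: s = 87+10 = 97
k=5,i=6: s = 97+11 = 108
k=5,i=7: s = 108+12 = 120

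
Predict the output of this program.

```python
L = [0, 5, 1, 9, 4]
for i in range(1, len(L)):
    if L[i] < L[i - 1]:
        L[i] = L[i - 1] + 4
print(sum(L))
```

36

i=1: 5>=0, unchanged → [0, 5, 1, 9, 4]
i=2: 1<5, L[2] = 5+4 = 9 → [0, 5, 9, 9, 4]
i=3: 9>=9, unchanged → [0, 5, 9, 9, 4]
i=4: 4<9, L[4] = 9+4 = 13 → [0, 5, 9, 9, 13]
sum = 36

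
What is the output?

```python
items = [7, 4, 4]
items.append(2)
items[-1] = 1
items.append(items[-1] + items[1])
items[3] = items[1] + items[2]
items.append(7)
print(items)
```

[7, 4, 4, 8, 5, 7]

append 2 → [7, 4, 4, 2]
items[-1] = 1 → [7, 4, 4, 1]
append items[-1]+items[1] = 1+4 = 5 → [7, 4, 4, 1, 5]
items[3] = items[1]+items[2] = 4+4 = 8 → [7, 4, 4, 8, 5]
append 7 → [7, 4, 4, 8, 5, 7]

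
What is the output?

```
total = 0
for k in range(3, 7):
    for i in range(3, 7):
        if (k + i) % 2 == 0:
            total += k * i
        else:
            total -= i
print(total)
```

128

k=3,i=3: even sum, total = 0+9 = 9
k=3,i=4: odd sum, total = 9-4 = 5
k=3,i=5: even sum, total = 5+15 = 20
k=3,i=6: odd sum, total = 20-6 = 14
k=4,i=3: odd sum, total = 14-3 = 11
k=4,i=4: even sum, total = 11+16 = 27
k=4,i=5: odd sum, total = 27-5 = 22
k=4,i=6: even sum, total = 22+24 = 46
k=5,i=3: even sum, total = 46+15 = 61
k=5,i=4: odd sum, total = 61-4 = 57
k=5,i=5: even sum, total = 57+25 = 82
k=5,i=6: odd sum, total = 82-6 = 76
k=6,i=3: odd sum, total = 76-3 = 73
k=6,i=4: even sum, total = 73+24 = 97
k=6,i=5: odd sum, total = 97-5 = 92
k=6,i=6: even sum, total = 92+36 = 128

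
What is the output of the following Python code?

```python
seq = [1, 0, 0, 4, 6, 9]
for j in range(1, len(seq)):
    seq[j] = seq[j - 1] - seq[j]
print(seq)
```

[1, 1, 1, -3, -9, -18]

j=1: seq[1] = 1-0 = 1 → [1, 1, 0, 4, 6, 9]
j=2: seq[2] = 1-0 = 1 → [1, 1, 1, 4, 6, 9]
j=3: seq[3] = 1-4 = -3 → [1, 1, 1, -3, 6, 9]
j=4: seq[4] = (-3)-6 = -9 → [1, 1, 1, -3, -9, 9]
j=5: seq[5] = (-9)-9 = -18 → [1, 1, 1, -3, -9, -18]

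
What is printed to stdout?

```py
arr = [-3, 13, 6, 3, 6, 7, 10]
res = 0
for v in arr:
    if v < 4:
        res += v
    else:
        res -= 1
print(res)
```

v=-3: <4, res = 0+(-3) = -3
v=13: not <4, res = (-3)-1 = -4
v=6: not <4, res = (-4)-1 = -5
v=3: <4, res = (-5)+3 = -2
v=6: not <4, res = (-2)-1 = -3
v=7: not <4, res = (-3)-1 = -4
v=10: not <4, res = (-4)-1 = -5

-5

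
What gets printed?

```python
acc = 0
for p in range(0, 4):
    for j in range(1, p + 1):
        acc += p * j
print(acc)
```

p=1,j=1: acc = 0+1 = 1
p=2,j=1: acc = 1+2 = 3
p=2,j=2: acc = 3+4 = 7
p=3,j=1: acc = 7+3 = 10
p=3,j=2: acc = 10+6 = 16
p=3,j=3: acc = 16+9 = 25

25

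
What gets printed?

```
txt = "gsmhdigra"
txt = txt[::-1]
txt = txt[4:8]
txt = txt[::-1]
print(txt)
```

reverse → 'argidhmsg'
slice [4:8] → 'dhms'
reverse → 'smhd'

smhd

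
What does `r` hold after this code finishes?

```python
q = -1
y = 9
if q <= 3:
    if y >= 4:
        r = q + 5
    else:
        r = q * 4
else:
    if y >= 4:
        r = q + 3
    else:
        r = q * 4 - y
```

4

q=-1, y=9
q <= 3 is True; y >= 4 is True
→ r = q + 5 = 4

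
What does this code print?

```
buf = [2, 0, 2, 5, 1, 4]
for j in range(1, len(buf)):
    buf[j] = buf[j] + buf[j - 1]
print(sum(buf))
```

j=1: buf[1] = 0+2 = 2 → [2, 2, 2, 5, 1, 4]
j=2: buf[2] = 2+2 = 4 → [2, 2, 4, 5, 1, 4]
j=3: buf[3] = 5+4 = 9 → [2, 2, 4, 9, 1, 4]
j=4: buf[4] = 1+9 = 10 → [2, 2, 4, 9, 10, 4]
j=5: buf[5] = 4+10 = 14 → [2, 2, 4, 9, 10, 14]
sum = 41

41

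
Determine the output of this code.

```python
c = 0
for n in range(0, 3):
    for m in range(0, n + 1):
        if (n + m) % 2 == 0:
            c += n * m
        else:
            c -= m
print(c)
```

n=0,m=0: even sum, c = 0+0 = 0
n=1,m=0: odd sum, c = 0-0 = 0
n=1,m=1: even sum, c = 0+1 = 1
n=2,m=0: even sum, c = 1+0 = 1
n=2,m=1: odd sum, c = 1-1 = 0
n=2,m=2: even sum, c = 0+4 = 4

4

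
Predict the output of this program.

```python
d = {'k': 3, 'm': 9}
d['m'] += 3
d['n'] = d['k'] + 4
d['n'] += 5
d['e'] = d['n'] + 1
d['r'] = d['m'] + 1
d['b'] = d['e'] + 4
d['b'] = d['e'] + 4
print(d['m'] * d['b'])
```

d['m'] = 9+3 = 12 → {'k': 3, 'm': 12}
d['n'] = d['k']+4 = 7 → {'k': 3, 'm': 12, 'n': 7}
d['n'] = 7+5 = 12 → {'k': 3, 'm': 12, 'n': 12}
d['e'] = d['n']+1 = 13 → {'k': 3, 'm': 12, 'n': 12, 'e': 13}
d['r'] = d['m']+1 = 13 → {'k': 3, 'm': 12, 'n': 12, 'e': 13, 'r': 13}
d['b'] = d['e']+4 = 17 → {'k': 3, 'm': 12, 'n': 12, 'e': 13, 'r': 13, 'b': 17}
d['b'] = d['e']+4 = 17 → {'k': 3, 'm': 12, 'n': 12, 'e': 13, 'r': 13, 'b': 17}
d['m']*d['b'] = 12*17 = 204

204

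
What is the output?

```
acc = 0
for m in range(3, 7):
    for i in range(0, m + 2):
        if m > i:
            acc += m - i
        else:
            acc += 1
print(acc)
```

60

m=3,i=0: 3>0, acc = 0+3 = 3
m=3,i=1: 3>1, acc = 3+2 = 5
m=3,i=2: 3>2, acc = 5+1 = 6
m=3,i=3: not 3>3, acc = 6+1 = 7
m=3,i=4: not 3>4, acc = 7+1 = 8
m=4,i=0: 4>0, acc = 8+4 = 12
m=4,i=1: 4>1, acc = 12+3 = 15
m=4,i=2: 4>2, acc = 15+2 = 17
m=4,i=3: 4>3, acc = 17+1 = 18
m=4,i=4: not 4>4, acc = 18+1 = 19
m=4,i=5: not 4>5, acc = 19+1 = 20
m=5,i=0: 5>0, acc = 20+5 = 25
m=5,i=1: 5>1, acc = 25+4 = 29
m=5,i=2: 5>2, acc = 29+3 = 32
m=5,i=3: 5>3, acc = 32+2 = 34
m=5,i=4: 5>4, acc = 34+1 = 35
m=5,i=5: not 5>5, acc = 35+1 = 36
m=5,i=6: not 5>6, acc = 36+1 = 37
m=6,i=0: 6>0, acc = 37+6 = 43
m=6,i=1: 6>1, acc = 43+5 = 48
m=6,i=2: 6>2, acc = 48+4 = 52
m=6,i=3: 6>3, acc = 52+3 = 55
m=6,i=4: 6>4, acc = 55+2 = 57
m=6,i=5: 6>5, acc = 57+1 = 58
m=6,i=6: not 6>6, acc = 58+1 = 59
m=6,i=7: not 6>7, acc = 59+1 = 60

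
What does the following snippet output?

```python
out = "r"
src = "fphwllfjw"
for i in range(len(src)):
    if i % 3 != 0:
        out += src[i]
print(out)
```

i=0: skip
i=1: add 'p' → 'rp'
i=2: add 'h' → 'rph'
i=3: skip
i=4: add 'l' → 'rphl'
i=5: add 'l' → 'rphll'
i=6: skip
i=7: add 'j' → 'rphllj'
i=8: add 'w' → 'rphlljw'

rphlljw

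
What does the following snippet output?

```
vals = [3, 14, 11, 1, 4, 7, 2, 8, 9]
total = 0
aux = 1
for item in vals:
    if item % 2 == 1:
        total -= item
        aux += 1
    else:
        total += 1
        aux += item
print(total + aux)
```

7

item=3: odd, total = 0-3 = -3; aux=2
item=14: not odd, total = (-3)+1 = -2; aux=16
item=11: odd, total = (-2)-11 = -13; aux=17
item=1: odd, total = (-13)-1 = -14; aux=18
item=4: not odd, total = (-14)+1 = -13; aux=22
item=7: odd, total = (-13)-7 = -20; aux=23
item=2: not odd, total = (-20)+1 = -19; aux=25
item=8: not odd, total = (-19)+1 = -18; aux=33
item=9: odd, total = (-18)-9 = -27; aux=34
total+aux = (-27)+34 = 7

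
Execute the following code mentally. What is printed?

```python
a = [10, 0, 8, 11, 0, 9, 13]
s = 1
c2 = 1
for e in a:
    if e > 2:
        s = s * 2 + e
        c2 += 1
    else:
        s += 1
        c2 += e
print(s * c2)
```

2106

e=10: >2, s = 1*2+10 = 12; c2=2
e=0: not >2, s = 12+1 = 13; c2=2
e=8: >2, s = 13*2+8 = 34; c2=3
e=11: >2, s = 34*2+11 = 79; c2=4
e=0: not >2, s = 79+1 = 80; c2=4
e=9: >2, s = 80*2+9 = 169; c2=5
e=13: >2, s = 169*2+13 = 351; c2=6
s*c2 = 351*6 = 2106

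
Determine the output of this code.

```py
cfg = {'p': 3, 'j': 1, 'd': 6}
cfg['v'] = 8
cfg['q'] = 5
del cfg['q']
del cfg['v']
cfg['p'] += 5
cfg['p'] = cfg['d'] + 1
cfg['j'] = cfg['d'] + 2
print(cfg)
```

{'p': 7, 'j': 8, 'd': 6}

cfg['v'] = 8 → {'p': 3, 'j': 1, 'd': 6, 'v': 8}
cfg['q'] = 5 → {'p': 3, 'j': 1, 'd': 6, 'v': 8, 'q': 5}
del 'q' → {'p': 3, 'j': 1, 'd': 6, 'v': 8}
del 'v' → {'p': 3, 'j': 1, 'd': 6}
cfg['p'] = 3+5 = 8 → {'p': 8, 'j': 1, 'd': 6}
cfg['p'] = cfg['d']+1 = 7 → {'p': 7, 'j': 1, 'd': 6}
cfg['j'] = cfg['d']+2 = 8 → {'p': 7, 'j': 8, 'd': 6}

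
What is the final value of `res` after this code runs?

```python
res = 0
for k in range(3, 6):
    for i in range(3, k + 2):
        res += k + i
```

k=3,i=3: res = 0+6 = 6
k=3,i=4: res = 6+7 = 13
k=4,i=3: res = 13+7 = 20
k=4,i=4: res = 20+8 = 28
k=4,i=5: res = 28+9 = 37
k=5,i=3: res = 37+8 = 45
k=5,i=4: res = 45+9 = 54
k=5,i=5: res = 54+10 = 64
k=5,i=6: res = 64+11 = 75

75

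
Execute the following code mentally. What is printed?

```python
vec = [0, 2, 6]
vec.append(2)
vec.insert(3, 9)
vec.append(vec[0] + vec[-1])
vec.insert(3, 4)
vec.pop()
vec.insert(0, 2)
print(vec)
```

[2, 0, 2, 6, 4, 9, 2]

append 2 → [0, 2, 6, 2]
insert 9 at 3 → [0, 2, 6, 9, 2]
append vec[0]+vec[-1] = 0+2 = 2 → [0, 2, 6, 9, 2, 2]
insert 4 at 3 → [0, 2, 6, 4, 9, 2, 2]
pop() removes 2 → [0, 2, 6, 4, 9, 2]
insert 2 at 0 → [2, 0, 2, 6, 4, 9, 2]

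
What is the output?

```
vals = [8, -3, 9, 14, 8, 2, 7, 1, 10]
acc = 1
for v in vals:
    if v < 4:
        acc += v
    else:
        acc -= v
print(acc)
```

v=8: not <4, acc = 1-8 = -7
v=-3: <4, acc = (-7)+(-3) = -10
v=9: not <4, acc = (-10)-9 = -19
v=14: not <4, acc = (-19)-14 = -33
v=8: not <4, acc = (-33)-8 = -41
v=2: <4, acc = (-41)+2 = -39
v=7: not <4, acc = (-39)-7 = -46
v=1: <4, acc = (-46)+1 = -45
v=10: not <4, acc = (-45)-10 = -55

-55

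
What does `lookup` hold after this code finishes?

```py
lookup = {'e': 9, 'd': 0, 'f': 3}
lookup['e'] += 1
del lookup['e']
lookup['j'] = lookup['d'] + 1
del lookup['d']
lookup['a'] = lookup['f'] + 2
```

{'f': 3, 'j': 1, 'a': 5}

lookup['e'] = 9+1 = 10 → {'e': 10, 'd': 0, 'f': 3}
del 'e' → {'d': 0, 'f': 3}
lookup['j'] = lookup['d']+1 = 1 → {'d': 0, 'f': 3, 'j': 1}
del 'd' → {'f': 3, 'j': 1}
lookup['a'] = lookup['f']+2 = 5 → {'f': 3, 'j': 1, 'a': 5}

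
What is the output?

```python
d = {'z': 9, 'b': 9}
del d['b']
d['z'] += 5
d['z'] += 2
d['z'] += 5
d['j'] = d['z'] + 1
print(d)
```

del 'b' → {'z': 9}
d['z'] = 9+5 = 14 → {'z': 14}
d['z'] = 14+2 = 16 → {'z': 16}
d['z'] = 16+5 = 21 → {'z': 21}
d['j'] = d['z']+1 = 22 → {'z': 21, 'j': 22}

{'z': 21, 'j': 22}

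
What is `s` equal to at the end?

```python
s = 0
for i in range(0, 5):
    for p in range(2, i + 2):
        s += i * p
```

95

i=1,p=2: s = 0+2 = 2
i=2,p=2: s = 2+4 = 6
i=2,p=3: s = 6+6 = 12
i=3,p=2: s = 12+6 = 18
i=3,p=3: s = 18+9 = 27
i=3,p=4: s = 27+12 = 39
i=4,p=2: s = 39+8 = 47
i=4,p=3: s = 47+12 = 59
i=4,p=4: s = 59+16 = 75
i=4,p=5: s = 75+20 = 95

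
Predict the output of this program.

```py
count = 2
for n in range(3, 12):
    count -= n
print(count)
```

-61

n=3: count = 2-3 = -1
n=4: count = (-1)-4 = -5
n=5: count = (-5)-5 = -10
n=6: count = (-10)-6 = -16
n=7: count = (-16)-7 = -23
n=8: count = (-23)-8 = -31
n=9: count = (-31)-9 = -40
n=10: count = (-40)-10 = -50
n=11: count = (-50)-11 = -61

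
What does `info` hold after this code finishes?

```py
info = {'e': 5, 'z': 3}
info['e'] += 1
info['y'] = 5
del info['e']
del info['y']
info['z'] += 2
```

{'z': 5}

info['e'] = 5+1 = 6 → {'e': 6, 'z': 3}
info['y'] = 5 → {'e': 6, 'z': 3, 'y': 5}
del 'e' → {'z': 3, 'y': 5}
del 'y' → {'z': 3}
info['z'] = 3+2 = 5 → {'z': 5}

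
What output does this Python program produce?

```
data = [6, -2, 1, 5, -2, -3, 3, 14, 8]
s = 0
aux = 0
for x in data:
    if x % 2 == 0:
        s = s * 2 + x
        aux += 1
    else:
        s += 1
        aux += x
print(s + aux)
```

x=6: even, s = 0*2+6 = 6; aux=1
x=-2: even, s = 6*2+(-2) = 10; aux=2
x=1: not even, s = 10+1 = 11; aux=3
x=5: not even, s = 11+1 = 12; aux=8
x=-2: even, s = 12*2+(-2) = 22; aux=9
x=-3: not even, s = 22+1 = 23; aux=6
x=3: not even, s = 23+1 = 24; aux=9
x=14: even, s = 24*2+14 = 62; aux=10
x=8: even, s = 62*2+8 = 132; aux=11
s+aux = 132+11 = 143

143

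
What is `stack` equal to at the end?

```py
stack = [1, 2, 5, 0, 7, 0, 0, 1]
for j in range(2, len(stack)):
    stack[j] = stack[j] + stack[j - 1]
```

j=2: stack[2] = 5+2 = 7 → [1, 2, 7, 0, 7, 0, 0, 1]
j=3: stack[3] = 0+7 = 7 → [1, 2, 7, 7, 7, 0, 0, 1]
j=4: stack[4] = 7+7 = 14 → [1, 2, 7, 7, 14, 0, 0, 1]
j=5: stack[5] = 0+14 = 14 → [1, 2, 7, 7, 14, 14, 0, 1]
j=6: stack[6] = 0+14 = 14 → [1, 2, 7, 7, 14, 14, 14, 1]
j=7: stack[7] = 1+14 = 15 → [1, 2, 7, 7, 14, 14, 14, 15]

[1, 2, 7, 7, 14, 14, 14, 15]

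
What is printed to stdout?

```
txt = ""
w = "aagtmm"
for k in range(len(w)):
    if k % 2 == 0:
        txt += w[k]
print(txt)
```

k=0: add 'a' → 'a'
k=1: skip
k=2: add 'g' → 'ag'
k=3: skip
k=4: add 'm' → 'agm'
k=5: skip

agm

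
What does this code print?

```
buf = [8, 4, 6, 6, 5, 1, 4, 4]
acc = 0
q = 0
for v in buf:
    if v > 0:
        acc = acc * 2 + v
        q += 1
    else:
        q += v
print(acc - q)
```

v=8: >0, acc = 0*2+8 = 8; q=1
v=4: >0, acc = 8*2+4 = 20; q=2
v=6: >0, acc = 20*2+6 = 46; q=3
v=6: >0, acc = 46*2+6 = 98; q=4
v=5: >0, acc = 98*2+5 = 201; q=5
v=1: >0, acc = 201*2+1 = 403; q=6
v=4: >0, acc = 403*2+4 = 810; q=7
v=4: >0, acc = 810*2+4 = 1624; q=8
acc-q = 1624-8 = 1616

1616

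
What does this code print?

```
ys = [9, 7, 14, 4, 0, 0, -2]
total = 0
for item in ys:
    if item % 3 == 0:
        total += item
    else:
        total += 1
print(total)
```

item=9: %3==0, total = 0+9 = 9
item=7: not %3==0, total = 9+1 = 10
item=14: not %3==0, total = 10+1 = 11
item=4: not %3==0, total = 11+1 = 12
item=0: %3==0, total = 12+0 = 12
item=0: %3==0, total = 12+0 = 12
item=-2: not %3==0, total = 12+1 = 13

13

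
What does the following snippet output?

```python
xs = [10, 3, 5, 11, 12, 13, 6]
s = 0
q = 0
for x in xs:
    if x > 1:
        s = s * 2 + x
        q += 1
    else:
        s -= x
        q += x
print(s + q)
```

x=10: >1, s = 0*2+10 = 10; q=1
x=3: >1, s = 10*2+3 = 23; q=2
x=5: >1, s = 23*2+5 = 51; q=3
x=11: >1, s = 51*2+11 = 113; q=4
x=12: >1, s = 113*2+12 = 238; q=5
x=13: >1, s = 238*2+13 = 489; q=6
x=6: >1, s = 489*2+6 = 984; q=7
s+q = 984+7 = 991

991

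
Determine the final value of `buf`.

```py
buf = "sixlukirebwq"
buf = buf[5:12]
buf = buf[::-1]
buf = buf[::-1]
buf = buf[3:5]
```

'eb'

slice [5:12] → 'kirebwq'
reverse → 'qwberik'
reverse → 'kirebwq'
slice [3:5] → 'eb'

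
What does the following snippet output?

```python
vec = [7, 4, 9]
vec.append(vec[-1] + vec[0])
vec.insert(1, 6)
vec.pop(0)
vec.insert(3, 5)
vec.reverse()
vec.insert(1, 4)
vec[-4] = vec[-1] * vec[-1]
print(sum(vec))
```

append vec[-1]+vec[0] = 9+7 = 16 → [7, 4, 9, 16]
insert 6 at 1 → [7, 6, 4, 9, 16]
pop(0) removes 7 → [6, 4, 9, 16]
insert 5 at 3 → [6, 4, 9, 5, 16]
reverse → [16, 5, 9, 4, 6]
insert 4 at 1 → [16, 4, 5, 9, 4, 6]
vec[-4] = vec[-1]*vec[-1] = 6*6 = 36 → [16, 4, 36, 9, 4, 6]
sum = 75

75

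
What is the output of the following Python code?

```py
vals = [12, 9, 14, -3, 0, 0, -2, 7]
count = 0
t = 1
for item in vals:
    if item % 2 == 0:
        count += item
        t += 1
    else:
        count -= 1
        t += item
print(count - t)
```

item=12: even, count = 0+12 = 12; t=2
item=9: not even, count = 12-1 = 11; t=11
item=14: even, count = 11+14 = 25; t=12
item=-3: not even, count = 25-1 = 24; t=9
item=0: even, count = 24+0 = 24; t=10
item=0: even, count = 24+0 = 24; t=11
item=-2: even, count = 24+(-2) = 22; t=12
item=7: not even, count = 22-1 = 21; t=19
count-t = 21-19 = 2

2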